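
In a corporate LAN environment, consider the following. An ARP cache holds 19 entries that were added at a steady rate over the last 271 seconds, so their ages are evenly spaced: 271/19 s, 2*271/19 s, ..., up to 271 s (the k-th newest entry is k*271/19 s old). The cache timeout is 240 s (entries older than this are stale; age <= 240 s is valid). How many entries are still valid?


Ages are k * 271/19 s for k = 1..19 (spacing = 14.2632 s).
Entry k is valid iff k * 271/19 <= 240 iff k <= 19 * 240 / 271 = 16.8266
n_valid = floor(16.8266) = 16
(n_stale = 19 - 16 = 3)

16


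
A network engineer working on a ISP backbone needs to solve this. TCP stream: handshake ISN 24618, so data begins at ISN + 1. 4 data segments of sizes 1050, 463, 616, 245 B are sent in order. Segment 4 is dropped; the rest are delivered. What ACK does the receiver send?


SYN uses sequence number 24618; first data byte = ISN + 1 = 24619.
Segment 1: SEQ = 24619, len = 1050 B, covers [24619, 25668]
Segment 2: SEQ = 25669, len = 463 B, covers [25669, 26131]
Segment 3: SEQ = 26132, len = 616 B, covers [26132, 26747]
Segment 4: SEQ = 26748, len = 245 B, covers [26748, 26992] [LOST]
In-order data received: bytes [24619, 26747] (segments 1..3).
Segment 4 missing -> gap begins at byte 26748.
Cumulative ACK = next expected in-order byte = 24619 + 1050 + 463 + 616 = 26748

26748


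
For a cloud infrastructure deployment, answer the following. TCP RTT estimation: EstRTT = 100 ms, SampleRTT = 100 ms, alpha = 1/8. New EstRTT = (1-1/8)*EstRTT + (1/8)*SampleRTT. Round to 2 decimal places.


Given: EstRTT = 100 ms, SampleRTT = 100 ms, alpha = 1/8
New EstRTT = (1 - alpha) * EstRTT + alpha * SampleRTT
(7/8) * 100 = 87.5
(1/8) * 100 = 12.5
New EstRTT = 87.5 + 12.5 = 100 ms -> 100.00 ms (2 dp)

100.00


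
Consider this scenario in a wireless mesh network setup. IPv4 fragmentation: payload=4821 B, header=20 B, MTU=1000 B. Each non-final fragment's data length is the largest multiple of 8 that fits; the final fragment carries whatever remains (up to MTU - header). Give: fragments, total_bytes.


Max data per non-final fragment = floor((MTU - header)/8)*8 = floor((1000 - 20)/8)*8 = floor(980/8)*8 = 976 B
Final fragment needs no 8-byte alignment: it can carry up to MTU - header = 980 B
Non-final fragments needed = ceil((payload - 980) / 976) = ceil(3841/976) = ceil(3.9355) = 4
Number of fragments = 4 + 1 = 5
Fragment sizes (data): 4 * 976 B + 917 B (last, 917 <= 980 OK)
Total bytes sent = payload + n_frags * header = 4821 + 5*20 = 4821 + 100 = 4921 B

5, 4921


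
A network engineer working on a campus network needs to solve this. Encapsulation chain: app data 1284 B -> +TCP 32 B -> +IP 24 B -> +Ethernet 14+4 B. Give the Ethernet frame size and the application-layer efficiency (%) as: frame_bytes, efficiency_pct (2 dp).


TCP segment = 1284 + 32 = 1316 B
IP packet = 1316 + 24 = 1340 B
Ethernet frame = 1340 + 14 + 4 = 1358 B
Efficiency = app / frame = 1284 / 1358 = 0.945508 = 94.5508% -> 94.55% (2 dp)

1358, 94.55


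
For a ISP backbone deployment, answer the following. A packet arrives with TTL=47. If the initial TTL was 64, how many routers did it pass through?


Given: initial TTL = 64, received TTL = 47
Hops = initial TTL - received TTL
Hops = 64 - 47 = 17

17


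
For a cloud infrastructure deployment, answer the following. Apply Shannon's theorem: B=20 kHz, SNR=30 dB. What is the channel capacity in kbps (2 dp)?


Given: B = 20 kHz, SNR = 30 dB
SNR linear = 10^(30/10) = 1000
1 + SNR = 1001
log2(1001) = 9.9672262588
C = 20 * 1000 * 9.9672262588 = 199344.5252 bps
C = 199.344525 kbps -> 199.34 kbps (2 dp)

199.34


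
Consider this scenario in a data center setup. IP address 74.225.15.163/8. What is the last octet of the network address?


Given: IP = 74.225.15.163, prefix = /8
Subnet mask = 255.0.0.0
Last octet of IP: 163
Last octet of mask: 0
Network last octet = 163 AND 0 = 0

0


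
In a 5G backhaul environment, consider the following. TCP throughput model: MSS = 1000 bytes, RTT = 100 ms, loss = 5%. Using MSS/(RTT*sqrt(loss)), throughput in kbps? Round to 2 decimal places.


Given: MSS = 1000 bytes, RTT = 100 ms, loss = 5%
RTT in seconds = 100 / 1000 = 0.1
Loss rate = 5% = 0.05
sqrt(loss) = sqrt(0.05) = 0.223606797750
Throughput (bytes/s) = 1000 / (0.1 * 0.223606797750) = 44721.3595
Throughput (kbps) = 44721.3595 * 8 / 1000 = 357.770876 -> 357.77 kbps (2 dp)

357.77


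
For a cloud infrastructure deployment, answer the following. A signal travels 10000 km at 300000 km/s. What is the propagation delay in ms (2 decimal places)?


Given: distance = 10000 km, speed = 300000 km/s
Delay = distance / speed = 10000 / 300000 seconds
Delay in ms = 10000 * 1000 / 300000
Delay = 33.3333 ms
Rounded to 2 dp = 33.33 ms

33.33


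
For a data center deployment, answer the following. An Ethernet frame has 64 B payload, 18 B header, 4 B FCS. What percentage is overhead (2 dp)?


Given: payload = 64 B, header = 18 B, trailer = 4 B
Overhead bytes = header + trailer = 18 + 4 = 22
Total frame = payload + overhead = 64 + 22 = 86
Overhead % = 22 / 86 * 100 = 25.5814% -> 25.58% (2 dp)

25.58


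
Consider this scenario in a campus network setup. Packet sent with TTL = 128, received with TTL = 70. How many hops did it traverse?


Given: initial TTL = 128, received TTL = 70
Hops = initial TTL - received TTL
Hops = 128 - 70 = 58

58


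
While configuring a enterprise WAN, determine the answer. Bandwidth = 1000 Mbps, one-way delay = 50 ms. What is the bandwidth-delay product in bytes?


Given: bandwidth = 1000 Mbps, delay = 50 ms
BDP in bits = 1000 * 10^6 * 50 / 1000
BDP in bits = 50000000
BDP in bytes = 50000000 / 8 = 6250000

6250000


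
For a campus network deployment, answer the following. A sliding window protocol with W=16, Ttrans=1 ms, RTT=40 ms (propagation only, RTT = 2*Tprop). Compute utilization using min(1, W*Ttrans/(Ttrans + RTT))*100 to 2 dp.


Given: W = 16, Ttrans = 1 ms, RTT = 40 ms (= 2 * Tprop, Tprop = 20 ms)
Cycle time = Ttrans + RTT = 1 + 40 = 41 ms (first packet sent until its ACK returns)
W * Ttrans = 16 * 1 = 16 ms of sending per cycle
W * Ttrans / (Ttrans + RTT) = 16 / 41 = 0.390244
U = min(1, 0.390244) = 0.390244
U% = 39.02%

39.02


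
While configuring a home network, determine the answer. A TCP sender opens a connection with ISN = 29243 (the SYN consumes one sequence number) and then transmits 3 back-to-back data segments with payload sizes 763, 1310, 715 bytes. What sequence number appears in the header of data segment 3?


The SYN occupies sequence number ISN = 29243, so the first data byte is ISN + 1 = 29244.
SEQ of data segment i = (ISN + 1) + sum of payload sizes of segments 1..i-1.
Segment 1: SEQ = 29244, payload = 763 bytes
Segment 2: SEQ = 30007, payload = 1310 bytes
Segment 3: SEQ = 31317, payload = 715 bytes
SEQ of segment 3 = 29244 + 763 + 1310 = 31317

31317


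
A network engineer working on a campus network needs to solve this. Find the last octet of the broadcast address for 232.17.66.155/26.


Given: IP = 232.17.66.155, prefix = /26
Host bits = 32 - 26 = 6
Network last octet = 155 AND mask = 128
Host part size = 2^6 - 1 = 63
Broadcast last octet = 128 OR 63 = 191

191


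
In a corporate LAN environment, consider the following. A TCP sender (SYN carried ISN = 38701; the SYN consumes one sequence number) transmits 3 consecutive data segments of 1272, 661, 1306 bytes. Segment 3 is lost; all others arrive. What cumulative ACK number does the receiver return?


SYN uses sequence number 38701; first data byte = ISN + 1 = 38702.
Segment 1: SEQ = 38702, len = 1272 B, covers [38702, 39973]
Segment 2: SEQ = 39974, len = 661 B, covers [39974, 40634]
Segment 3: SEQ = 40635, len = 1306 B, covers [40635, 41940] [LOST]
In-order data received: bytes [38702, 40634] (segments 1..2).
Segment 3 missing -> gap begins at byte 40635.
Cumulative ACK = next expected in-order byte = 38702 + 1272 + 661 = 40635

40635


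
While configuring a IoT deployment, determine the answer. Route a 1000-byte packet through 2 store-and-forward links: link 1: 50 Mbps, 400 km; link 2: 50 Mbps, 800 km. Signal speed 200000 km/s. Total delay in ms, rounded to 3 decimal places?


Packet = 1000 bytes = 8000 bits. Store-and-forward: sum (t_trans + t_prop) per link.
Link 1: t_trans = 8000/(50*10^6) s = 0.1600 ms; t_prop = 400/200000 s = 2.0000 ms; subtotal = 2.1600 ms
Link 2: t_trans = 8000/(50*10^6) s = 0.1600 ms; t_prop = 800/200000 s = 4.0000 ms; subtotal = 4.1600 ms
End-to-end = 2.1600 + 4.1600 = 6.3200 ms -> 6.320 ms (3 dp)

6.320


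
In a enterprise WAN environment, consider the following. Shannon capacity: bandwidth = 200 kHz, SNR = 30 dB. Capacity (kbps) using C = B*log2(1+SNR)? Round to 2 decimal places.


Given: B = 200 kHz, SNR = 30 dB
SNR linear = 10^(30/10) = 1000
1 + SNR = 1001
log2(1001) = 9.9672262588
C = 200 * 1000 * 9.9672262588 = 1993445.2518 bps
C = 1993.445252 kbps -> 1993.45 kbps (2 dp)

1993.45


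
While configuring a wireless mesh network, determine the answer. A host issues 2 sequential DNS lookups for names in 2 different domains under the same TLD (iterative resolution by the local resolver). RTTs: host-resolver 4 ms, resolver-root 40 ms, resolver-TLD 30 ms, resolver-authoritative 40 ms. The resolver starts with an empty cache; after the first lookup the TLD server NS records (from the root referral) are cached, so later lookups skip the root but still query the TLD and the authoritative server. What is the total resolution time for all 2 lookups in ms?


Lookup 1 (cold cache): local + root + TLD + auth = 4 + 40 + 30 + 40 = 114 ms
Lookups 2..2 (TLD NS cached -> skip root; new domain -> still ask TLD and auth): local + TLD + auth = 4 + 30 + 40 = 74 ms each
Remaining 1 lookups: 1 * 74 = 74 ms
Total = 114 + 74 = 188 ms

188


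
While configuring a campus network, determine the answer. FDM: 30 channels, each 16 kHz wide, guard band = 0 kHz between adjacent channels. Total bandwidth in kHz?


Given: 30 channels, 16 kHz each, guard = 0 kHz
Channel bandwidth = 30 * 16 = 480 kHz
Guard bands = 29 gaps * 0 kHz = 0 kHz
Total = 480 + 0 = 480 kHz

480


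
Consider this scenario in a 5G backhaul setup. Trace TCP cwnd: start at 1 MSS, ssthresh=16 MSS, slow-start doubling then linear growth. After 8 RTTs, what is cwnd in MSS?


RTT 0: cwnd = 1 MSS (initial)
RTT 1: cwnd = 2 MSS (slow start, doubled)
RTT 2: cwnd = 4 MSS (slow start, doubled)
RTT 3: cwnd = 8 MSS (slow start, doubled)
RTT 4: cwnd = 16 MSS (slow start, doubled)
RTT 5: cwnd = 17 MSS (congestion avoidance, +1)
RTT 6: cwnd = 18 MSS (congestion avoidance, +1)
RTT 7: cwnd = 19 MSS (congestion avoidance, +1)
RTT 8: cwnd = 20 MSS (congestion avoidance, +1)

20


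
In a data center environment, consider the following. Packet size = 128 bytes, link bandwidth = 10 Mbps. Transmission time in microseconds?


Given: packet = 128 bytes, bandwidth = 10 Mbps
Packet in bits = 128 * 8 = 1024 bits
Bandwidth = 10 * 10^6 = 10000000 bps
Time = 1024 / 10000000 seconds
Time in us = 1024 * 10^6 / 10000000 = 102.4

102.4


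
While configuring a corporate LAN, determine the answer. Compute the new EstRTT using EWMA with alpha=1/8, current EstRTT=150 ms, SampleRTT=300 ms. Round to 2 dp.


Given: EstRTT = 150 ms, SampleRTT = 300 ms, alpha = 1/8
New EstRTT = (1 - alpha) * EstRTT + alpha * SampleRTT
(7/8) * 150 = 131.25
(1/8) * 300 = 37.5
New EstRTT = 131.25 + 37.5 = 168.75 ms -> 168.75 ms (2 dp)

168.75


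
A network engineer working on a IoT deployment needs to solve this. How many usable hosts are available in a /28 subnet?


Given: subnet mask /28
Host bits = 32 - 28 = 4
Total addresses = 2^4 = 16
Usable hosts = 16 - 2 (network + broadcast) = 14

14


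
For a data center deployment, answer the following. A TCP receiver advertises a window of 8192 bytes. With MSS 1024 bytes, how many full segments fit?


Given: RWND = 8192 bytes, MSS = 1024 bytes
Full segments = floor(RWND / MSS)
Full segments = floor(8192 / 1024)
Full segments = floor(8.0) = 8

8


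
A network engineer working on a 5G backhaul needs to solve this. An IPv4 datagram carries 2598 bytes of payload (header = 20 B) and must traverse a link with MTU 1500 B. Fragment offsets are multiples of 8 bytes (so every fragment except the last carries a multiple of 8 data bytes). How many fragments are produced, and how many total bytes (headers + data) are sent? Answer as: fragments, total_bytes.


Max data per non-final fragment = floor((MTU - header)/8)*8 = floor((1500 - 20)/8)*8 = floor(1480/8)*8 = 1480 B
Final fragment needs no 8-byte alignment: it can carry up to MTU - header = 1480 B
Non-final fragments needed = ceil((payload - 1480) / 1480) = ceil(1118/1480) = ceil(0.7554) = 1
Number of fragments = 1 + 1 = 2
Fragment sizes (data): 1 * 1480 B + 1118 B (last, 1118 <= 1480 OK)
Total bytes sent = payload + n_frags * header = 2598 + 2*20 = 2598 + 40 = 2638 B

2, 2638


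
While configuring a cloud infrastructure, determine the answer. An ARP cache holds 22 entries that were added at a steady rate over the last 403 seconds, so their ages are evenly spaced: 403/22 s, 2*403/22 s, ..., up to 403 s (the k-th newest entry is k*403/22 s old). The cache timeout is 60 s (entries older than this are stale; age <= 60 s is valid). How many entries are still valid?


Ages are k * 403/22 s for k = 1..22 (spacing = 18.3182 s).
Entry k is valid iff k * 403/22 <= 60 iff k <= 22 * 60 / 403 = 3.2754
n_valid = floor(3.2754) = 3
(n_stale = 22 - 3 = 19)

3


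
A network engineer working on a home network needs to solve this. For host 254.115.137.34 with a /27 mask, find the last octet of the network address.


Given: IP = 254.115.137.34, prefix = /27
Subnet mask = 255.255.255.224
Last octet of IP: 34
Last octet of mask: 224
Network last octet = 34 AND 224 = 32

32


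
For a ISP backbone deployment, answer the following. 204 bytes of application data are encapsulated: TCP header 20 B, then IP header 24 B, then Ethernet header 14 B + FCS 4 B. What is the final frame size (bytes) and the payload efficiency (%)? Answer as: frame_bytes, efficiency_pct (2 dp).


TCP segment = 204 + 20 = 224 B
IP packet = 224 + 24 = 248 B
Ethernet frame = 248 + 14 + 4 = 266 B
Efficiency = app / frame = 204 / 266 = 0.766917 = 76.6917% -> 76.69% (2 dp)

266, 76.69


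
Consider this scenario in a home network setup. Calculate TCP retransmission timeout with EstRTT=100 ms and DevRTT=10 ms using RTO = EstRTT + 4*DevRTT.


Given: EstRTT = 100 ms, DevRTT = 10 ms
Timeout = EstRTT + 4 * DevRTT
4 * DevRTT = 4 * 10 = 40
Timeout = 100 + 40 = 140 ms

140


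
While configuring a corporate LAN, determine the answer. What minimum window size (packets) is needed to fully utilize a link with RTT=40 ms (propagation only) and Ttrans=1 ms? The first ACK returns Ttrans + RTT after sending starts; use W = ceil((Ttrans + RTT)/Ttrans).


Given: Ttrans = 1 ms, RTT = 40 ms (= 2 * Tprop, Tprop = 20 ms)
Time until first ACK returns = Ttrans + RTT = 1 + 40 = 41 ms
Need W * Ttrans >= Ttrans + RTT  ->  W >= (Ttrans + RTT) / Ttrans
(Ttrans + RTT) / Ttrans = 41 / 1 = 41
W_min = ceil(41) = 41

41


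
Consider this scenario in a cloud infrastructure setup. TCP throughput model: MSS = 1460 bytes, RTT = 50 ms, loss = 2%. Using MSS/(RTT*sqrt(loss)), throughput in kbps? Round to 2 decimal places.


Given: MSS = 1460 bytes, RTT = 50 ms, loss = 2%
RTT in seconds = 50 / 1000 = 0.05
Loss rate = 2% = 0.02
sqrt(loss) = sqrt(0.02) = 0.141421356237
Throughput (bytes/s) = 1460 / (0.05 * 0.141421356237) = 206475.1801
Throughput (kbps) = 206475.1801 * 8 / 1000 = 1651.801441 -> 1651.80 kbps (2 dp)

1651.80


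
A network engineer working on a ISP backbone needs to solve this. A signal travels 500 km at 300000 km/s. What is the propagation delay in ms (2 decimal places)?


Given: distance = 500 km, speed = 300000 km/s
Delay = distance / speed = 500 / 300000 seconds
Delay in ms = 500 * 1000 / 300000
Delay = 1.6667 ms
Rounded to 2 dp = 1.67 ms

1.67


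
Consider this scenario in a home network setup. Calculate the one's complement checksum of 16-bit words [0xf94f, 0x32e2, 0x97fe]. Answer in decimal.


Given words: [0xf94f, 0x32e2, 0x97fe]
Step 1: Sum all words
Raw sum = 63823 + 13026 + 38910 = 115759
Step 2: Fold carry: (50223 + 1) = 50224
One's complement = ~50224 & 0xFFFF = 15311

15311


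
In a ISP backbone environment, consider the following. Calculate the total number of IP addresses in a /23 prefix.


Given: CIDR prefix /23
Host bits = 32 - 23 = 9
Total addresses = 2^9 = 512

512


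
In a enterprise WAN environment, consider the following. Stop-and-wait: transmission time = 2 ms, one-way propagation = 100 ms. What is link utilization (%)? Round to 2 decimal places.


Given: Ttrans = 2 ms, Tprop = 100 ms
RTT = 2 * Tprop = 2 * 100 = 200 ms
U = Ttrans / (Ttrans + RTT)
U = 2 / (2 + 200)
U = 2 / 202 = 0.009901
U% = 0.99%

0.99


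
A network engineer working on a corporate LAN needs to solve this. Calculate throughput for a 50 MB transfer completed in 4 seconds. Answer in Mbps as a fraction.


Given: file = 50 MB, time = 4 s
File in Mb = 50 * 8 = 400 Mb
Throughput = 400 / 4 Mbps
Throughput = 100 Mbps

100


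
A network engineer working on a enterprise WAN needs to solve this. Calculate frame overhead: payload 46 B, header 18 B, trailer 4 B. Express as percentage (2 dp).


Given: payload = 46 B, header = 18 B, trailer = 4 B
Overhead bytes = header + trailer = 18 + 4 = 22
Total frame = payload + overhead = 46 + 22 = 68
Overhead % = 22 / 68 * 100 = 32.3529% -> 32.35% (2 dp)

32.35


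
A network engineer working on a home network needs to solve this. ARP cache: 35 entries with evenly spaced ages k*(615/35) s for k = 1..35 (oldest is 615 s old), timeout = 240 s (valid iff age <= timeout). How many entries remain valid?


Ages are k * 615/35 s for k = 1..35 (spacing = 17.5714 s).
Entry k is valid iff k * 615/35 <= 240 iff k <= 35 * 240 / 615 = 13.6585
n_valid = floor(13.6585) = 13
(n_stale = 35 - 13 = 22)

13


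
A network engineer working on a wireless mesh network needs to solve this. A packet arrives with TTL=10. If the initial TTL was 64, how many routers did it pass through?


Given: initial TTL = 64, received TTL = 10
Hops = initial TTL - received TTL
Hops = 64 - 10 = 54

54


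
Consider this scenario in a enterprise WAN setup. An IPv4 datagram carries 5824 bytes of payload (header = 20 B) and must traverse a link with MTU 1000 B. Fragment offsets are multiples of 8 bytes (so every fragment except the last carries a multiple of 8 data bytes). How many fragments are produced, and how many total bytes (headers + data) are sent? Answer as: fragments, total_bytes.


Max data per non-final fragment = floor((MTU - header)/8)*8 = floor((1000 - 20)/8)*8 = floor(980/8)*8 = 976 B
Final fragment needs no 8-byte alignment: it can carry up to MTU - header = 980 B
Non-final fragments needed = ceil((payload - 980) / 976) = ceil(4844/976) = ceil(4.9631) = 5
Number of fragments = 5 + 1 = 6
Fragment sizes (data): 5 * 976 B + 944 B (last, 944 <= 980 OK)
Total bytes sent = payload + n_frags * header = 5824 + 6*20 = 5824 + 120 = 5944 B

6, 5944


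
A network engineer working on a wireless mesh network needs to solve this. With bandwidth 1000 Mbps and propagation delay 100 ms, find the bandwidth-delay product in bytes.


Given: bandwidth = 1000 Mbps, delay = 100 ms
BDP in bits = 1000 * 10^6 * 100 / 1000
BDP in bits = 100000000
BDP in bytes = 100000000 / 8 = 12500000

12500000


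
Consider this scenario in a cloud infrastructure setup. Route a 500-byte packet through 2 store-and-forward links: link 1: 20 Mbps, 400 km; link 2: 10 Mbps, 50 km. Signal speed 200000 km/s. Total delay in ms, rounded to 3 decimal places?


Packet = 500 bytes = 4000 bits. Store-and-forward: sum (t_trans + t_prop) per link.
Link 1: t_trans = 4000/(20*10^6) s = 0.2000 ms; t_prop = 400/200000 s = 2.0000 ms; subtotal = 2.2000 ms
Link 2: t_trans = 4000/(10*10^6) s = 0.4000 ms; t_prop = 50/200000 s = 0.2500 ms; subtotal = 0.6500 ms
End-to-end = 2.2000 + 0.6500 = 2.8500 ms -> 2.850 ms (3 dp)

2.850


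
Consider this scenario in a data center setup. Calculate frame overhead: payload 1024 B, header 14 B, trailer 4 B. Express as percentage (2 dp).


Given: payload = 1024 B, header = 14 B, trailer = 4 B
Overhead bytes = header + trailer = 14 + 4 = 18
Total frame = payload + overhead = 1024 + 18 = 1042
Overhead % = 18 / 1042 * 100 = 1.7274% -> 1.73% (2 dp)

1.73


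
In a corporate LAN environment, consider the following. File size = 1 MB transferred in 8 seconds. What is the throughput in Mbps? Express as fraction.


Given: file = 1 MB, time = 8 s
File in Mb = 1 * 8 = 8 Mb
Throughput = 8 / 8 Mbps
Throughput = 1 Mbps

1


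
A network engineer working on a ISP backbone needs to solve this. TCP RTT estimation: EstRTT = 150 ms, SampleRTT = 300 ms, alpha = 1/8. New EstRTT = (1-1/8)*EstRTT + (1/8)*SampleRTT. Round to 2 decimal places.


Given: EstRTT = 150 ms, SampleRTT = 300 ms, alpha = 1/8
New EstRTT = (1 - alpha) * EstRTT + alpha * SampleRTT
(7/8) * 150 = 131.25
(1/8) * 300 = 37.5
New EstRTT = 131.25 + 37.5 = 168.75 ms -> 168.75 ms (2 dp)

168.75


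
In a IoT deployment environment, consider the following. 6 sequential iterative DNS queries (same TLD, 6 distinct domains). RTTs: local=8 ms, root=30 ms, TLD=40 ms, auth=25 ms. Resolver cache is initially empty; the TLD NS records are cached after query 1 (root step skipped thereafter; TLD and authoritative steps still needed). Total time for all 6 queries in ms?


Lookup 1 (cold cache): local + root + TLD + auth = 8 + 30 + 40 + 25 = 103 ms
Lookups 2..6 (TLD NS cached -> skip root; new domain -> still ask TLD and auth): local + TLD + auth = 8 + 40 + 25 = 73 ms each
Remaining 5 lookups: 5 * 73 = 365 ms
Total = 103 + 365 = 468 ms

468


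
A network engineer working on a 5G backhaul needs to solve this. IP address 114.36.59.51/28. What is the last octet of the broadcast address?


Given: IP = 114.36.59.51, prefix = /28
Host bits = 32 - 28 = 4
Network last octet = 51 AND mask = 48
Host part size = 2^4 - 1 = 15
Broadcast last octet = 48 OR 15 = 63

63


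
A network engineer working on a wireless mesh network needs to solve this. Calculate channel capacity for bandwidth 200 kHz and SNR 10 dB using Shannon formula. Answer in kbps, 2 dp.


Given: B = 200 kHz, SNR = 10 dB
SNR linear = 10^(10/10) = 10
1 + SNR = 11
log2(11) = 3.4594316186
C = 200 * 1000 * 3.4594316186 = 691886.3237 bps
C = 691.886324 kbps -> 691.89 kbps (2 dp)

691.89


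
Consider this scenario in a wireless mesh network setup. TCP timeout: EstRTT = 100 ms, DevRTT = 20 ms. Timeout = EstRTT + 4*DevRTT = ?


Given: EstRTT = 100 ms, DevRTT = 20 ms
Timeout = EstRTT + 4 * DevRTT
4 * DevRTT = 4 * 20 = 80
Timeout = 100 + 80 = 180 ms

180


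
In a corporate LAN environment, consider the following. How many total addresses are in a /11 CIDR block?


Given: CIDR prefix /11
Host bits = 32 - 11 = 21
Total addresses = 2^21 = 2097152

2097152


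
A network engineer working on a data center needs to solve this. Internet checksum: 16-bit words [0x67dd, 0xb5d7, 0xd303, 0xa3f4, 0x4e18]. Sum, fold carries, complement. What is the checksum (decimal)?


Given words: [0x67dd, 0xb5d7, 0xd303, 0xa3f4, 0x4e18]
Step 1: Sum all words
Raw sum = 26589 + 46551 + 54019 + 41972 + 19992 = 189123
Step 2: Fold carry: (58051 + 2) = 58053
One's complement = ~58053 & 0xFFFF = 7482

7482


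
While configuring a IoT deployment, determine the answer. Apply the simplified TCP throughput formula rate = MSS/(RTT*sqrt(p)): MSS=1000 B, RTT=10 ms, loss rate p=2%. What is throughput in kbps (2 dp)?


Given: MSS = 1000 bytes, RTT = 10 ms, loss = 2%
RTT in seconds = 10 / 1000 = 0.01
Loss rate = 2% = 0.02
sqrt(loss) = sqrt(0.02) = 0.141421356237
Throughput (bytes/s) = 1000 / (0.01 * 0.141421356237) = 707106.7812
Throughput (kbps) = 707106.7812 * 8 / 1000 = 5656.854249 -> 5656.85 kbps (2 dp)

5656.85


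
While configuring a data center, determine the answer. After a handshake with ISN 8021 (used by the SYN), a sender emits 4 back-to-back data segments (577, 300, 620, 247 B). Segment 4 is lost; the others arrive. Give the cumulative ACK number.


SYN uses sequence number 8021; first data byte = ISN + 1 = 8022.
Segment 1: SEQ = 8022, len = 577 B, covers [8022, 8598]
Segment 2: SEQ = 8599, len = 300 B, covers [8599, 8898]
Segment 3: SEQ = 8899, len = 620 B, covers [8899, 9518]
Segment 4: SEQ = 9519, len = 247 B, covers [9519, 9765] [LOST]
In-order data received: bytes [8022, 9518] (segments 1..3).
Segment 4 missing -> gap begins at byte 9519.
Cumulative ACK = next expected in-order byte = 8022 + 577 + 300 + 620 = 9519

9519


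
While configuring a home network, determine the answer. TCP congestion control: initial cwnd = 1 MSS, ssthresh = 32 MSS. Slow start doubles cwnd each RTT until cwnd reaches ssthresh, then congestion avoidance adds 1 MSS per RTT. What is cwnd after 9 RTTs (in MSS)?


RTT 0: cwnd = 1 MSS (initial)
RTT 1: cwnd = 2 MSS (slow start, doubled)
RTT 2: cwnd = 4 MSS (slow start, doubled)
RTT 3: cwnd = 8 MSS (slow start, doubled)
RTT 4: cwnd = 16 MSS (slow start, doubled)
RTT 5: cwnd = 32 MSS (slow start, doubled)
RTT 6: cwnd = 33 MSS (congestion avoidance, +1)
RTT 7: cwnd = 34 MSS (congestion avoidance, +1)
RTT 8: cwnd = 35 MSS (congestion avoidance, +1)
RTT 9: cwnd = 36 MSS (congestion avoidance, +1)

36


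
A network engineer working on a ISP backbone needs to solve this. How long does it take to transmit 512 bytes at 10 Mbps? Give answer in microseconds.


Given: packet = 512 bytes, bandwidth = 10 Mbps
Packet in bits = 512 * 8 = 4096 bits
Bandwidth = 10 * 10^6 = 10000000 bps
Time = 4096 / 10000000 seconds
Time in us = 4096 * 10^6 / 10000000 = 409.6

409.6


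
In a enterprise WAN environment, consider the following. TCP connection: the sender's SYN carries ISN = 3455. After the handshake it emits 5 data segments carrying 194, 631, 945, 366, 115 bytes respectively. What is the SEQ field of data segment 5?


The SYN occupies sequence number ISN = 3455, so the first data byte is ISN + 1 = 3456.
SEQ of data segment i = (ISN + 1) + sum of payload sizes of segments 1..i-1.
Segment 1: SEQ = 3456, payload = 194 bytes
Segment 2: SEQ = 3650, payload = 631 bytes
Segment 3: SEQ = 4281, payload = 945 bytes
Segment 4: SEQ = 5226, payload = 366 bytes
Segment 5: SEQ = 5592, payload = 115 bytes
SEQ of segment 5 = 3456 + 194 + 631 + 945 + 366 = 5592

5592


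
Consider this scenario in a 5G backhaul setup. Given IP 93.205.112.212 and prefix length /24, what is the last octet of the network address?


Given: IP = 93.205.112.212, prefix = /24
Subnet mask = 255.255.255.0
Last octet of IP: 212
Last octet of mask: 0
Network last octet = 212 AND 0 = 0

0


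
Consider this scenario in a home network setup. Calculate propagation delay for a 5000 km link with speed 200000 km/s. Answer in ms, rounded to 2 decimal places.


Given: distance = 5000 km, speed = 200000 km/s
Delay = distance / speed = 5000 / 200000 seconds
Delay in ms = 5000 * 1000 / 200000
Delay = 25.0000 ms
Rounded to 2 dp = 25.00 ms

25.00


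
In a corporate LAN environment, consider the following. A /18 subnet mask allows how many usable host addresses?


Given: subnet mask /18
Host bits = 32 - 18 = 14
Total addresses = 2^14 = 16384
Usable hosts = 16384 - 2 (network + broadcast) = 16382

16382


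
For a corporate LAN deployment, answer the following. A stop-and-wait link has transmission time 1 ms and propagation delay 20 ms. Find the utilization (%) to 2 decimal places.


Given: Ttrans = 1 ms, Tprop = 20 ms
RTT = 2 * Tprop = 2 * 20 = 40 ms
U = Ttrans / (Ttrans + RTT)
U = 1 / (1 + 40)
U = 1 / 41 = 0.02439
U% = 2.44%

2.44


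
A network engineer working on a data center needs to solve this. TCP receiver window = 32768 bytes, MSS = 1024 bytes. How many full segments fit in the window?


Given: RWND = 32768 bytes, MSS = 1024 bytes
Full segments = floor(RWND / MSS)
Full segments = floor(32768 / 1024)
Full segments = floor(32.0) = 32

32


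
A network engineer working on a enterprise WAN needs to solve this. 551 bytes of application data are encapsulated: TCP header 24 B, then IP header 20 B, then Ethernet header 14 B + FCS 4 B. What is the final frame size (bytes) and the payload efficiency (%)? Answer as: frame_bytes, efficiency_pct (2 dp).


TCP segment = 551 + 24 = 575 B
IP packet = 575 + 20 = 595 B
Ethernet frame = 595 + 14 + 4 = 613 B
Efficiency = app / frame = 551 / 613 = 0.898858 = 89.8858% -> 89.89% (2 dp)

613, 89.89


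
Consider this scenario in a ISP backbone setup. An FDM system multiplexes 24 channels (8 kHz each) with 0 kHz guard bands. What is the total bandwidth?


Given: 24 channels, 8 kHz each, guard = 0 kHz
Channel bandwidth = 24 * 8 = 192 kHz
Guard bands = 23 gaps * 0 kHz = 0 kHz
Total = 192 + 0 = 192 kHz

192


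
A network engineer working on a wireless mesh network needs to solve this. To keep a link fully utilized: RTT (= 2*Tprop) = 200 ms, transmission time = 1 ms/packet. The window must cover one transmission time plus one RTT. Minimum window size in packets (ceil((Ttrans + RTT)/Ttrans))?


Given: Ttrans = 1 ms, RTT = 200 ms (= 2 * Tprop, Tprop = 100 ms)
Time until first ACK returns = Ttrans + RTT = 1 + 200 = 201 ms
Need W * Ttrans >= Ttrans + RTT  ->  W >= (Ttrans + RTT) / Ttrans
(Ttrans + RTT) / Ttrans = 201 / 1 = 201
W_min = ceil(201) = 201

201


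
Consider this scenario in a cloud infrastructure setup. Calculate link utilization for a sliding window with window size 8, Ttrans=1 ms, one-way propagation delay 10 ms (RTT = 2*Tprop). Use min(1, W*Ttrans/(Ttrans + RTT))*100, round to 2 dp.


Given: W = 8, Ttrans = 1 ms, RTT = 20 ms (= 2 * Tprop, Tprop = 10 ms)
Cycle time = Ttrans + RTT = 1 + 20 = 21 ms (first packet sent until its ACK returns)
W * Ttrans = 8 * 1 = 8 ms of sending per cycle
W * Ttrans / (Ttrans + RTT) = 8 / 21 = 0.380952
U = min(1, 0.380952) = 0.380952
U% = 38.10%

38.10


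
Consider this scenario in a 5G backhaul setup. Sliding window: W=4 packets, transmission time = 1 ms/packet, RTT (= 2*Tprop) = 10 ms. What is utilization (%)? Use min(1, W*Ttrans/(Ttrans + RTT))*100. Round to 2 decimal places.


Given: W = 4, Ttrans = 1 ms, RTT = 10 ms (= 2 * Tprop, Tprop = 5 ms)
Cycle time = Ttrans + RTT = 1 + 10 = 11 ms (first packet sent until its ACK returns)
W * Ttrans = 4 * 1 = 4 ms of sending per cycle
W * Ttrans / (Ttrans + RTT) = 4 / 11 = 0.363636
U = min(1, 0.363636) = 0.363636
U% = 36.36%

36.36


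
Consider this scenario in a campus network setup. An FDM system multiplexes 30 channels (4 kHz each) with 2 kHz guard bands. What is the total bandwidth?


Given: 30 channels, 4 kHz each, guard = 2 kHz
Channel bandwidth = 30 * 4 = 120 kHz
Guard bands = 29 gaps * 2 kHz = 58 kHz
Total = 120 + 58 = 178 kHz

178


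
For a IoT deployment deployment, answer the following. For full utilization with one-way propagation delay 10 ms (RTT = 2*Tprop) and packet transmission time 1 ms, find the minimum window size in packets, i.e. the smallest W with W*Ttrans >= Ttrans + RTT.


Given: Ttrans = 1 ms, RTT = 20 ms (= 2 * Tprop, Tprop = 10 ms)
Time until first ACK returns = Ttrans + RTT = 1 + 20 = 21 ms
Need W * Ttrans >= Ttrans + RTT  ->  W >= (Ttrans + RTT) / Ttrans
(Ttrans + RTT) / Ttrans = 21 / 1 = 21
W_min = ceil(21) = 21

21


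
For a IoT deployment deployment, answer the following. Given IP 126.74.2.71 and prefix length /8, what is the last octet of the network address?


Given: IP = 126.74.2.71, prefix = /8
Subnet mask = 255.0.0.0
Last octet of IP: 71
Last octet of mask: 0
Network last octet = 71 AND 0 = 0

0


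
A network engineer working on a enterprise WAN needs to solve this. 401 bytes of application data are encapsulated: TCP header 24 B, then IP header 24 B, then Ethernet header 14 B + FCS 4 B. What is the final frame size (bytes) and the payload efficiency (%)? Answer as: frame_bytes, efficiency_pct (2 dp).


TCP segment = 401 + 24 = 425 B
IP packet = 425 + 24 = 449 B
Ethernet frame = 449 + 14 + 4 = 467 B
Efficiency = app / frame = 401 / 467 = 0.858672 = 85.8672% -> 85.87% (2 dp)

467, 85.87


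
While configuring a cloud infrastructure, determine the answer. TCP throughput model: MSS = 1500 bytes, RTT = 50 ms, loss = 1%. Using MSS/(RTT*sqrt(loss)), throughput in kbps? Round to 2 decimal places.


Given: MSS = 1500 bytes, RTT = 50 ms, loss = 1%
RTT in seconds = 50 / 1000 = 0.05
Loss rate = 1% = 0.01
sqrt(loss) = sqrt(0.01) = 0.1
Throughput (bytes/s) = 1500 / (0.05 * 0.1) = 300000.0000
Throughput (kbps) = 300000.0000 * 8 / 1000 = 2400.000000 -> 2400.00 kbps (2 dp)

2400.00


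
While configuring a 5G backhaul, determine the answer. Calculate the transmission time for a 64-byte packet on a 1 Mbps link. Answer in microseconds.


Given: packet = 64 bytes, bandwidth = 1 Mbps
Packet in bits = 64 * 8 = 512 bits
Bandwidth = 1 * 10^6 = 1000000 bps
Time = 512 / 1000000 seconds
Time in us = 512 * 10^6 / 1000000 = 512

512


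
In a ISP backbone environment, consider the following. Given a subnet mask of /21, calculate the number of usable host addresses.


Given: subnet mask /21
Host bits = 32 - 21 = 11
Total addresses = 2^11 = 2048
Usable hosts = 2048 - 2 (network + broadcast) = 2046

2046


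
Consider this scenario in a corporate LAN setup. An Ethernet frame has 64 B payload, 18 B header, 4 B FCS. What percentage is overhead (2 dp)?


Given: payload = 64 B, header = 18 B, trailer = 4 B
Overhead bytes = header + trailer = 18 + 4 = 22
Total frame = payload + overhead = 64 + 22 = 86
Overhead % = 22 / 86 * 100 = 25.5814% -> 25.58% (2 dp)

25.58


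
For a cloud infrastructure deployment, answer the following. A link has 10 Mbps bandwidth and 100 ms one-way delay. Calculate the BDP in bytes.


Given: bandwidth = 10 Mbps, delay = 100 ms
BDP in bits = 10 * 10^6 * 100 / 1000
BDP in bits = 1000000
BDP in bytes = 1000000 / 8 = 125000

125000


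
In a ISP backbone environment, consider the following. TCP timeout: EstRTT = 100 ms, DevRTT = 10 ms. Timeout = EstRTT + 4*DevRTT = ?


Given: EstRTT = 100 ms, DevRTT = 10 ms
Timeout = EstRTT + 4 * DevRTT
4 * DevRTT = 4 * 10 = 40
Timeout = 100 + 40 = 140 ms

140


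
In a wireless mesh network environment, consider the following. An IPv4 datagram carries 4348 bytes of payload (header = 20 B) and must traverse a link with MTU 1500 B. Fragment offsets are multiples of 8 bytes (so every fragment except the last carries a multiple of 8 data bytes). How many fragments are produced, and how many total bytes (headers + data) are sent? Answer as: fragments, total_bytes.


Max data per non-final fragment = floor((MTU - header)/8)*8 = floor((1500 - 20)/8)*8 = floor(1480/8)*8 = 1480 B
Final fragment needs no 8-byte alignment: it can carry up to MTU - header = 1480 B
Non-final fragments needed = ceil((payload - 1480) / 1480) = ceil(2868/1480) = ceil(1.9378) = 2
Number of fragments = 2 + 1 = 3
Fragment sizes (data): 2 * 1480 B + 1388 B (last, 1388 <= 1480 OK)
Total bytes sent = payload + n_frags * header = 4348 + 3*20 = 4348 + 60 = 4408 B

3, 4408


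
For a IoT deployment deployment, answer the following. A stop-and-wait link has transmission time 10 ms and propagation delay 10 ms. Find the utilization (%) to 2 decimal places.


Given: Ttrans = 10 ms, Tprop = 10 ms
RTT = 2 * Tprop = 2 * 10 = 20 ms
U = Ttrans / (Ttrans + RTT)
U = 10 / (10 + 20)
U = 10 / 30 = 0.333333
U% = 33.33%

33.33


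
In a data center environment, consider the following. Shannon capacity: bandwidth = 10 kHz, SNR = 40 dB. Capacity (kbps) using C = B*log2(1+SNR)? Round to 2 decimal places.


Given: B = 10 kHz, SNR = 40 dB
SNR linear = 10^(40/10) = 10000
1 + SNR = 10001
log2(10001) = 13.2878566418
C = 10 * 1000 * 13.2878566418 = 132878.5664 bps
C = 132.878566 kbps -> 132.88 kbps (2 dp)

132.88


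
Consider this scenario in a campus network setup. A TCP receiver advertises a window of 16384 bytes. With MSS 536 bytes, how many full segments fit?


Given: RWND = 16384 bytes, MSS = 536 bytes
Full segments = floor(RWND / MSS)
Full segments = floor(16384 / 536)
Full segments = floor(30.5672) = 30

30


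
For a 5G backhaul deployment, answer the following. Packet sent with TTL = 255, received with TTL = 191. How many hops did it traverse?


Given: initial TTL = 255, received TTL = 191
Hops = initial TTL - received TTL
Hops = 255 - 191 = 64

64


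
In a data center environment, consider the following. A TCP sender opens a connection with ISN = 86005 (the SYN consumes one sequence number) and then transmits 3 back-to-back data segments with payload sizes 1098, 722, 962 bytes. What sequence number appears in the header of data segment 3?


The SYN occupies sequence number ISN = 86005, so the first data byte is ISN + 1 = 86006.
SEQ of data segment i = (ISN + 1) + sum of payload sizes of segments 1..i-1.
Segment 1: SEQ = 86006, payload = 1098 bytes
Segment 2: SEQ = 87104, payload = 722 bytes
Segment 3: SEQ = 87826, payload = 962 bytes
SEQ of segment 3 = 86006 + 1098 + 722 = 87826

87826


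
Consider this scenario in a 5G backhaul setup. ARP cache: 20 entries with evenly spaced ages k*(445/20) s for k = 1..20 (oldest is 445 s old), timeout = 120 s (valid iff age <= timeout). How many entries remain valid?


Ages are k * 445/20 s for k = 1..20 (spacing = 22.2500 s).
Entry k is valid iff k * 445/20 <= 120 iff k <= 20 * 120 / 445 = 5.3933
n_valid = floor(5.3933) = 5
(n_stale = 20 - 5 = 15)

5


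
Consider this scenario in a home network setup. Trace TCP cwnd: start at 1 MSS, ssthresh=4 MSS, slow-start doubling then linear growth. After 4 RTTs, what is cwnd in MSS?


RTT 0: cwnd = 1 MSS (initial)
RTT 1: cwnd = 2 MSS (slow start, doubled)
RTT 2: cwnd = 4 MSS (slow start, doubled)
RTT 3: cwnd = 5 MSS (congestion avoidance, +1)
RTT 4: cwnd = 6 MSS (congestion avoidance, +1)

6


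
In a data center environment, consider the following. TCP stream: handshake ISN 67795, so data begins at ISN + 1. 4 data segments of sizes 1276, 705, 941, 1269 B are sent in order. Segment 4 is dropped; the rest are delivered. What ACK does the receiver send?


SYN uses sequence number 67795; first data byte = ISN + 1 = 67796.
Segment 1: SEQ = 67796, len = 1276 B, covers [67796, 69071]
Segment 2: SEQ = 69072, len = 705 B, covers [69072, 69776]
Segment 3: SEQ = 69777, len = 941 B, covers [69777, 70717]
Segment 4: SEQ = 70718, len = 1269 B, covers [70718, 71986] [LOST]
In-order data received: bytes [67796, 70717] (segments 1..3).
Segment 4 missing -> gap begins at byte 70718.
Cumulative ACK = next expected in-order byte = 67796 + 1276 + 705 + 941 = 70718

70718


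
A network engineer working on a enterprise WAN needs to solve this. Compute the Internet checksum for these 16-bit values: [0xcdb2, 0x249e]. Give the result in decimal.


Given words: [0xcdb2, 0x249e]
Step 1: Sum all words
Raw sum = 52658 + 9374 = 62032
One's complement = ~62032 & 0xFFFF = 3503

3503


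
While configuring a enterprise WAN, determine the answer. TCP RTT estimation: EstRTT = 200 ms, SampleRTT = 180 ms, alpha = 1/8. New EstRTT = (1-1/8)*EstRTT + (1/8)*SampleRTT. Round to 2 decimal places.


Given: EstRTT = 200 ms, SampleRTT = 180 ms, alpha = 1/8
New EstRTT = (1 - alpha) * EstRTT + alpha * SampleRTT
(7/8) * 200 = 175
(1/8) * 180 = 22.5
New EstRTT = 175 + 22.5 = 197.5 ms -> 197.50 ms (2 dp)

197.50


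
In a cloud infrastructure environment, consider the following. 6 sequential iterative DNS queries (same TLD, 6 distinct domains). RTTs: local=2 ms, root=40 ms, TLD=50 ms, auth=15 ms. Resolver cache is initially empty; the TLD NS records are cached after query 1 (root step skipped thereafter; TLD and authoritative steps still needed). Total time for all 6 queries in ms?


Lookup 1 (cold cache): local + root + TLD + auth = 2 + 40 + 50 + 15 = 107 ms
Lookups 2..6 (TLD NS cached -> skip root; new domain -> still ask TLD and auth): local + TLD + auth = 2 + 50 + 15 = 67 ms each
Remaining 5 lookups: 5 * 67 = 335 ms
Total = 107 + 335 = 442 ms

442


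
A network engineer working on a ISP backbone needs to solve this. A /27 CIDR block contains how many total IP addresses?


Given: CIDR prefix /27
Host bits = 32 - 27 = 5
Total addresses = 2^5 = 32

32
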